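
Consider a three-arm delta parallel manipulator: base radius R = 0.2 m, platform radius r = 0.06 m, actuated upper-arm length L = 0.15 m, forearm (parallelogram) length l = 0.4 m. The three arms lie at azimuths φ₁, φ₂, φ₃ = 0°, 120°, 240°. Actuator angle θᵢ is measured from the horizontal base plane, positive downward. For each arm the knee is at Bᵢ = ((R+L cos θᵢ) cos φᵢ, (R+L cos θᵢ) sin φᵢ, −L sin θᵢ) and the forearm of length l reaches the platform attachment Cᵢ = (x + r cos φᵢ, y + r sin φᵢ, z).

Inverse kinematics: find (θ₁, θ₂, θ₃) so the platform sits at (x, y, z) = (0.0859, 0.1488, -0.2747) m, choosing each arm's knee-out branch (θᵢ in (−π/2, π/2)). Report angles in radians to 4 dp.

θ₁ = -0.2613, θ₂ = -0.2615, θ₃ = 1.1347

rotate P by −φ1: (0.0859, 0.1488, -0.2747)
  A=0.0541, B=-0.2747, C=(l²−L²−A²−y'²−z²)/(2L)=0.1232
  γ=atan2(-0.2747,0.0541)=-1.3763;  ψ=arccos(0.4402)=1.1150;  θ1=γ+ψ≈-0.2613
rotate P by −φ2: (0.0859, -0.1488, -0.2747)
  A=0.0541, B=-0.2747, C=(l²−L²−A²−y'²−z²)/(2L)=0.1233
  √(A²+B²)=0.2800;  θ2 = -1.3764+1.1149 ≈ -0.2615
rotate P by −φ3: (-0.1718, 0.0000, -0.2747)
  A cos θ + B sin θ = C:  0.3118·cos θ + -0.2747·sin θ = -0.1173
  θ3 = atan2(B,A) + arccos(C/0.4156) = 1.1347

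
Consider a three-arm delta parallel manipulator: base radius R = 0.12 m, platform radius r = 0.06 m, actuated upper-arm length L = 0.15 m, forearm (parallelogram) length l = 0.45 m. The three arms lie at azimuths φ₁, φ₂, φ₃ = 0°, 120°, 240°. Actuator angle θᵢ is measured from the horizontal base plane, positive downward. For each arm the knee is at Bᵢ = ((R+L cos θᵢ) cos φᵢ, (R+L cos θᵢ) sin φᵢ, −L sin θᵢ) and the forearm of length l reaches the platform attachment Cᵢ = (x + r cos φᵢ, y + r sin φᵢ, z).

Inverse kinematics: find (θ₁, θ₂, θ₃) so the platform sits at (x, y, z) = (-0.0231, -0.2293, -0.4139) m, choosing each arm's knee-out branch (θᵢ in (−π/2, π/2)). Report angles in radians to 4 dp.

θ₁ = 0.6108, θ₂ = 1.0471, θ₃ = -0.1744

arm 1 (φ=0.0°): x'=-0.0231, y'=-0.2293
  A=0.0831, B=-0.4139, C=(l²−L²−A²−y'²−z²)/(2L)=-0.1693
  √(A²+B²)=0.4222;  θ1 = -1.3727+1.9835 ≈ 0.6108
φ2=120.0° → target in arm frame (-0.1870, 0.1347)
  e−x'=0.2470;  (l²−L²−(e−x')²−y'²−z²)/2L = -0.2349
  θ2 = atan2(B,A) + arccos(C/0.4820) = 1.0471
φ3=240.0° → target in arm frame (0.2101, 0.0946)
  A=-0.1501, B=-0.4139, C=(l²−L²−A²−y'²−z²)/(2L)=-0.0760
  θ3 = atan2(B,A) + arccos(C/0.4403) = -0.1744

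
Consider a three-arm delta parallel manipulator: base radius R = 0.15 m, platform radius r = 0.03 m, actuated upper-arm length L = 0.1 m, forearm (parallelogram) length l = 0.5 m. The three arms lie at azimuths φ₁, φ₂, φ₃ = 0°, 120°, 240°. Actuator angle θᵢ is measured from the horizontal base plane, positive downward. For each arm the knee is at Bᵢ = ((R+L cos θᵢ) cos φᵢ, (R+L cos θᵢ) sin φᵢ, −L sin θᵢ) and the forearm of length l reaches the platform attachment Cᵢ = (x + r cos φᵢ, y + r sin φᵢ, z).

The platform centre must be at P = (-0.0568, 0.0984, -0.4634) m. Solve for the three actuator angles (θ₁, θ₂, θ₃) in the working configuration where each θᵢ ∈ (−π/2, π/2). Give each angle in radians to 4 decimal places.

θ₁ = 0.5232, θ₂ = -0.2618, θ₃ = 0.5233

φ1=0.0° → target in arm frame (-0.0568, 0.0984)
  A cos θ + B sin θ = C:  0.1768·cos θ + -0.4634·sin θ = -0.0784
  θ1 = atan2(B,A) + arccos(C/0.4960) = 0.5232
arm 2 (φ=120.0°): x'=0.1136, y'=0.0000
  e−x'=0.0064;  (l²−L²−(e−x')²−y'²−z²)/2L = 0.1261
  θ2 = atan2(B,A) + arccos(C/0.4634) = -0.2618
arm 3 (φ=240.0°): x'=-0.0568, y'=-0.0984
  e−x'=0.1768;  (l²−L²−(e−x')²−y'²−z²)/2L = -0.0784
  γ=atan2(-0.4634,0.1768)=-1.2063;  ψ=arccos(-0.1581)=1.7296;  θ3=γ+ψ≈0.5233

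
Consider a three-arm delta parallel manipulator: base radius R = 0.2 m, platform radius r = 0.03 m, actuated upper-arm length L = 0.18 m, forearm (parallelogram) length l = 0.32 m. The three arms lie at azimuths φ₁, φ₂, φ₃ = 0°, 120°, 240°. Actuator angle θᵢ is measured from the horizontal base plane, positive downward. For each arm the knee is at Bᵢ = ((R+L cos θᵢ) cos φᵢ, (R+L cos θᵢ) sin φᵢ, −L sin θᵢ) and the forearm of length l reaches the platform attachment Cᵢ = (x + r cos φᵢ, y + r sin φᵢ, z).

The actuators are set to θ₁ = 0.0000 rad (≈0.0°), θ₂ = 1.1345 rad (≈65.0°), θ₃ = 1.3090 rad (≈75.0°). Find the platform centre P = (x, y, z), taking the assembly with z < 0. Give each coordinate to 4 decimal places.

arm 1 at φ=0.0°: (R−r)+L cos θ1 = 0.3500;  S1 = (0.3500, 0.0000, 0.0000)
S2 = (0.2461·cos120.0°, 0.2461·sin120.0°, -0.1631) = (-0.1230, 0.2131, -0.1631)
S3 = (0.2166·cos240.0°, 0.2166·sin240.0°, -0.1739) = (-0.1083, -0.1876, -0.1739)
|S₂|²−|S₁|² = -0.0353;  |S₃|²−|S₁|² = -0.0454
linear system: -0.9461x+0.4262y = -0.0353−-0.3263z; -0.9166x+-0.3751y = -0.0454−-0.3477z
Cramer: x(z) = 0.0437-0.3630z;  y(z) = 0.0141-0.0401z
quadratic in z: (1.1333)z²+(0.2212)z+(-0.0084)=0, √Δ=0.2949 → z ∈ {-0.2277, 0.0325}; z = -0.2277 (taking z<0)
x = 0.1264, y = 0.0233

(0.1264, 0.0233, -0.2277)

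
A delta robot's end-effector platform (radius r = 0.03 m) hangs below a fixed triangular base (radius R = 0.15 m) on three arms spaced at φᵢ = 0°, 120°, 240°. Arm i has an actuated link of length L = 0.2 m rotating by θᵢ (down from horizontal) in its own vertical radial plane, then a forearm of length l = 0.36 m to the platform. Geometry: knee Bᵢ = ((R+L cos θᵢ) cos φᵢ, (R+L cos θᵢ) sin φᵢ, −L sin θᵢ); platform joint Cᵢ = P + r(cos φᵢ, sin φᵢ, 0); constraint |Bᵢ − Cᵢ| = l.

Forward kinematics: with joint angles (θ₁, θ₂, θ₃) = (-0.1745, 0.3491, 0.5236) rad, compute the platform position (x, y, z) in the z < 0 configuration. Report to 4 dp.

φ1=0.0°: virtual centre (0.3170, 0.0000, 0.0347), radius l
arm 2 at φ=120.0°: ρ2 = 0.3079;  centre 2 = (-0.1540, 0.2667, -0.0684)
centre 3 = (0.2932·cos240.0°, 0.2932·sin240.0°, -0.1000) = (-0.1466, -0.2539, -0.1000)
|centre ₂|²−|centre ₁|² = -0.0022;  |centre ₃|²−|centre ₁|² = -0.0057
plane₁₂: -0.9419x+0.5334y+-0.2063z = -0.0022
det = 0.9728;  x = 0.0043+-0.2554z,  y = 0.0035+-0.0643z
quadratic in z: (1.0694)z²+(0.0898)z+(-0.0306)=0, √Δ=0.3728 → z ∈ {-0.2163, 0.1323}; z = -0.2163 (taking z<0)
x = 0.0595, y = 0.0174

(0.0595, 0.0174, -0.2163)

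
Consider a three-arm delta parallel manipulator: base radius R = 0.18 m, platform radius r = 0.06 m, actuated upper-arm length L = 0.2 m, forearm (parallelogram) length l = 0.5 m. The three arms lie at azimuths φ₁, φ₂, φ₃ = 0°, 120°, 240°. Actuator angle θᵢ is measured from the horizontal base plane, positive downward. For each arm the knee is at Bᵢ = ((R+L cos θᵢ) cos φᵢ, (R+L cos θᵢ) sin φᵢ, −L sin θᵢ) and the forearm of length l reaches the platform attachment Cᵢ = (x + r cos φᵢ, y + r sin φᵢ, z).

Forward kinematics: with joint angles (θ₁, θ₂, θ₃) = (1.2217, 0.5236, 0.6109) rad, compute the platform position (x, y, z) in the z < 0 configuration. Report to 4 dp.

φ1=0.0°: virtual centre (0.1884, 0.0000, -0.1879), radius l
arm 2 at φ=120.0°: e+L cos θ2 = 0.2932;  O2 = (-0.1466, 0.2539, -0.1000)
arm 3 at φ=240.0°: e+L cos θ3 = 0.2838;  O3 = (-0.1419, -0.2458, -0.1147)
eliminate P² terms by subtracting sphere 1 from 2 and 3
plane₁₂: -0.6700x+0.5078y+0.1759z = 0.0252
Cramer: x(z) = -0.0361+0.2419z;  y(z) = 0.0019-0.0272z
sphere 1 gives Az²+Bz+C=0 with A=1.0592, B=0.2672, C=-0.1643;  B²−4AC=0.7674;  roots -0.5396, 0.2874;  negative root z = -0.5396
x = -0.1666, y = 0.0166

(-0.1666, 0.0166, -0.5396)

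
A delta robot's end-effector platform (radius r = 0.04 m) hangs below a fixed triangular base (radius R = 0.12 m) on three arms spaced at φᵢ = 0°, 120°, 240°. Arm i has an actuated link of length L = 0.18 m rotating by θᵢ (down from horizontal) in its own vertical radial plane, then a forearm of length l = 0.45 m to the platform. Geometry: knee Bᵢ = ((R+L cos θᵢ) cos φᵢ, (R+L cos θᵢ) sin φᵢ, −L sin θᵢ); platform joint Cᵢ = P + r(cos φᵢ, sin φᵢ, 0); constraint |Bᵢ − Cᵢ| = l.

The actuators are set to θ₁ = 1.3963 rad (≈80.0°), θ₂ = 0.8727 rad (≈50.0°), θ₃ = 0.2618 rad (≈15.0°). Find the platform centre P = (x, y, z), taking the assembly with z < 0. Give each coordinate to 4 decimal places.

arm 1 at φ=0.0°: ρ1 = 0.1113;  centre 1 = (0.1113, 0.0000, -0.1773)
centre 2 = (0.1957·cos120.0°, 0.1957·sin120.0°, -0.1379) = (-0.0978, 0.1695, -0.1379)
arm 3 at φ=240.0°: ρ3 = 0.2539;  centre 3 = (-0.1269, -0.2199, -0.0466)
subtract pairs → two planes through P
[-0.4182 0.3390 0.0787]·P = 0.0135;  [-0.4764 -0.4397 0.2614]·P = 0.0228
det = 0.3454;  x = -0.0396+0.3568z,  y = -0.0090+0.2079z
into |P−centre ₁|² = l²: 1.1705z² + 0.2432z + -0.1482 = 0;  Δ = 0.7532;  z = -0.4746 or 0.2669 → z<0 root = -0.4746
x = -0.2089, y = -0.1076

(-0.2089, -0.1076, -0.4746)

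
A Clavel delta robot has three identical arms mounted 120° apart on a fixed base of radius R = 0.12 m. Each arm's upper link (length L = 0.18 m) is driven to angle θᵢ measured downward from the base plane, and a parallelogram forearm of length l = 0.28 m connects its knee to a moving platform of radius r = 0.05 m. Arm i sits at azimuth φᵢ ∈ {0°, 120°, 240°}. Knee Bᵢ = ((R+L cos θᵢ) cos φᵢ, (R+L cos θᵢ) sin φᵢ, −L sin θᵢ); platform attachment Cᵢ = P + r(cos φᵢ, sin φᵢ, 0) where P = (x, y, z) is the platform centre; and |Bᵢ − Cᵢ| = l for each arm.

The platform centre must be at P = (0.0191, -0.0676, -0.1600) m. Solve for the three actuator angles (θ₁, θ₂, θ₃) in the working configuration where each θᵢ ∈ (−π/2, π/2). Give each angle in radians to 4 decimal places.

rotate P by −φ1: (0.0191, -0.0676, -0.1600)
  A cos θ + B sin θ = C:  0.0509·cos θ + -0.1600·sin θ = 0.0368
  √(A²+B²)=0.1679;  θ1 = -1.2628+1.3500 ≈ 0.0872
arm 2 (φ=120.0°): x'=-0.0681, y'=0.0173
  e−x'=0.1381;  (l²−L²−(e−x')²−y'²−z²)/2L = 0.0029
  θ2 = atan2(B,A) + arccos(C/0.2114) = 0.6985
φ3=240.0° → target in arm frame (0.0490, 0.0503)
  A cos θ + B sin θ = C:  0.0210·cos θ + -0.1600·sin θ = 0.0484
  θ3 = atan2(B,A) + arccos(C/0.1614) = -0.1741

θ₁ = 0.0872, θ₂ = 0.6985, θ₃ = -0.1741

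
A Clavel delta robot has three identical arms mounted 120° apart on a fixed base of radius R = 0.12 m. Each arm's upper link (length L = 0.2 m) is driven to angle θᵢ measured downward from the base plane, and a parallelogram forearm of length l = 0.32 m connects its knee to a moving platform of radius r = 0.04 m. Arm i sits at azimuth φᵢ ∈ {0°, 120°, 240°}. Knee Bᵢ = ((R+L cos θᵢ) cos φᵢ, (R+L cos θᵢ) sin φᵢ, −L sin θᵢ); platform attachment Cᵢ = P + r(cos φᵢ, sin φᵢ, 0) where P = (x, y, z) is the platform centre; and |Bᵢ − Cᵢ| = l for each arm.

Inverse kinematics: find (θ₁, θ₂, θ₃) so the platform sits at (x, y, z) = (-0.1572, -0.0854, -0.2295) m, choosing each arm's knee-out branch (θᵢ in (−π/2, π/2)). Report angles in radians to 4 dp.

rotate P by −φ1: (-0.1572, -0.0854, -0.2295)
  e−x'=0.2372;  (l²−L²−(e−x')²−y'²−z²)/2L = -0.1346
  θ1 = atan2(B,A) + arccos(C/0.3301) = 1.2218
φ2=120.0° → target in arm frame (0.0046, 0.1788)
  A cos θ + B sin θ = C:  0.0754·cos θ + -0.2295·sin θ = -0.0698
  √(A²+B²)=0.2416;  θ2 = -1.2535+1.8641 ≈ 0.6105
rotate P by −φ3: (0.1526, -0.0934, -0.2295)
  e−x'=-0.0726;  (l²−L²−(e−x')²−y'²−z²)/2L = -0.0107
  γ=atan2(-0.2295,-0.0726)=-1.8770;  ψ=arccos(-0.0443)=1.6151;  θ3=γ+ψ≈-0.2619

θ₁ = 1.2218, θ₂ = 0.6105, θ₃ = -0.2619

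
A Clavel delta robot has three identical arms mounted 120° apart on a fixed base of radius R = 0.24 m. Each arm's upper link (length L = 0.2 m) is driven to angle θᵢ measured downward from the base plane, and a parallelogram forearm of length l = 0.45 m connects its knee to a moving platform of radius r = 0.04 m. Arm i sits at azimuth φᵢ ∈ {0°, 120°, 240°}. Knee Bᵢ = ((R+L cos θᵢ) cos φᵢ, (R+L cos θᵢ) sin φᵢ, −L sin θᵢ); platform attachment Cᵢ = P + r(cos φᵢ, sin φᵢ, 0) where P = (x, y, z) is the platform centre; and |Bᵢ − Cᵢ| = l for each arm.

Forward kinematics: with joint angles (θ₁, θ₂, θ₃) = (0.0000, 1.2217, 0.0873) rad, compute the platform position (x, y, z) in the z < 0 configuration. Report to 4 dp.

(0.0909, -0.1424, -0.2944)

S1 = (0.4000·cos0.0°, 0.4000·sin0.0°, 0.0000) = (0.4000, 0.0000, 0.0000)
arm 2 at φ=120.0°: (R−r)+L cos θ2 = 0.2684;  S2 = (-0.1342, 0.2324, -0.1879)
φ3=240.0°: virtual centre (-0.1996, -0.3458, -0.0174), radius l
|S₂|²−|S₁|² = -0.0526;  |S₃|²−|S₁|² = -0.0003
[-1.0684 0.4649 -0.3759]·P = -0.0526;  [-1.1992 -0.6915 -0.0349]·P = -0.0003
Cramer: x(z) = 0.0282-0.2130z;  y(z) = -0.0484+0.3190z
quadratic in z: (1.1471)z²+(0.1275)z+(-0.0619)=0, √Δ=0.5480 → z ∈ {-0.2944, 0.1833}; z = -0.2944 (taking z<0)
x = 0.0909, y = -0.1424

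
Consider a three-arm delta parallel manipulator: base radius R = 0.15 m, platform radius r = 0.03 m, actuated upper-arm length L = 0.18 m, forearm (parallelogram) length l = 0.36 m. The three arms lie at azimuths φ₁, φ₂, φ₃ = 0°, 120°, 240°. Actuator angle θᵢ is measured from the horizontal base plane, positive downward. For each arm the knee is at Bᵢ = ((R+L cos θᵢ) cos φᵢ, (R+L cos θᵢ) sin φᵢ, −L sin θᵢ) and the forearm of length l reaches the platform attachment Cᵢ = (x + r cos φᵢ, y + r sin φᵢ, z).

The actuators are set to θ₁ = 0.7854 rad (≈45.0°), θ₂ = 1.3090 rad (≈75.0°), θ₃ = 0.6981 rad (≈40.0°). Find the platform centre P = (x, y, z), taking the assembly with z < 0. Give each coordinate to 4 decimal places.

(0.0432, -0.0995, -0.4066)

φ1=0.0°: virtual centre (0.2473, 0.0000, -0.1273), radius l
S2 = (0.1666·cos120.0°, 0.1666·sin120.0°, -0.1739) = (-0.0833, 0.1443, -0.1739)
φ3=240.0°: virtual centre (-0.1289, -0.2233, -0.1157), radius l
|S₂|²−|S₁|² = -0.0194;  |S₃|²−|S₁|² = 0.0025
[-0.6611 0.2885 -0.0932]·P = -0.0194;  [-0.7524 -0.4467 0.0232]·P = 0.0025
Cramer: x(z) = 0.0154-0.0682z;  y(z) = -0.0317+0.1667z
quadratic in z: (1.0324)z²+(0.2756)z+(-0.0586)=0, √Δ=0.5640 → z ∈ {-0.4066, 0.1397}; z = -0.4066 (taking z<0)
x = 0.0432, y = -0.0995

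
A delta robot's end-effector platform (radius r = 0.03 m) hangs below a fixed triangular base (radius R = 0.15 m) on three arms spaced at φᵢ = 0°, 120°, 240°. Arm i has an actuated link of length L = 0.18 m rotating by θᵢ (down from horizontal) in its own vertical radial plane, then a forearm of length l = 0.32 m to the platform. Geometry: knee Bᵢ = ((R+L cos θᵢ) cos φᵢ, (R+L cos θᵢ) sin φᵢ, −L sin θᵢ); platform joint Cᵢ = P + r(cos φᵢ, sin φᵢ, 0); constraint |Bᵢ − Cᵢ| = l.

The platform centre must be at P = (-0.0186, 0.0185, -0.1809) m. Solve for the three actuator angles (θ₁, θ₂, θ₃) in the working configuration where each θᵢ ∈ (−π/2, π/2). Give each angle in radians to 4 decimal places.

rotate P by −φ1: (-0.0186, 0.0185, -0.1809)
  A cos θ + B sin θ = C:  0.1386·cos θ + -0.1809·sin θ = 0.0492
  θ1 = atan2(B,A) + arccos(C/0.2279) = 0.4360
arm 2 (φ=120.0°): x'=0.0253, y'=0.0069
  A=0.0947, B=-0.1809, C=(l²−L²−A²−y'²−z²)/(2L)=0.0785
  θ2 = atan2(B,A) + arccos(C/0.2042) = 0.0875
rotate P by −φ3: (-0.0067, -0.0254, -0.1809)
  e−x'=0.1267;  (l²−L²−(e−x')²−y'²−z²)/2L = 0.0571
  θ3 = atan2(B,A) + arccos(C/0.2209) = 0.3493

θ₁ = 0.4360, θ₂ = 0.0875, θ₃ = 0.3493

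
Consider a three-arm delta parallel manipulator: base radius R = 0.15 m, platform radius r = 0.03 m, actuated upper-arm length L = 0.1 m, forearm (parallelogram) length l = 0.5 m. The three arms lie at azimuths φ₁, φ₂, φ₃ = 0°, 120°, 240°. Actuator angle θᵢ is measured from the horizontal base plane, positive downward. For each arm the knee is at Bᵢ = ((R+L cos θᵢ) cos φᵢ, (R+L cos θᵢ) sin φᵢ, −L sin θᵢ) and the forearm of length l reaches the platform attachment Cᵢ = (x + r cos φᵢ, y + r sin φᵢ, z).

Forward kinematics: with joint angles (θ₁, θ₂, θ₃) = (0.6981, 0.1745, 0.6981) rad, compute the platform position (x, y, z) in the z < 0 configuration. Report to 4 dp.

centre 1 = (0.1966·cos0.0°, 0.1966·sin0.0°, -0.0643) = (0.1966, 0.0000, -0.0643)
centre 2 = (0.2185·cos120.0°, 0.2185·sin120.0°, -0.0174) = (-0.1092, 0.1892, -0.0174)
centre 3 = (0.1966·cos240.0°, 0.1966·sin240.0°, -0.0643) = (-0.0983, -0.1703, -0.0643)
subtract pairs → two planes through P
plane₁₂: -0.6117x+0.3784y+0.0938z = 0.0052
Cramer: x(z) = -0.0041+0.0740z;  y(z) = 0.0072-0.1283z
quadratic in z: (1.0219)z²+(0.0970)z+(-0.2055)=0, √Δ=0.9217 → z ∈ {-0.4984, 0.4035}; z = -0.4984 (taking z<0)
x = -0.0410, y = 0.0711

(-0.0410, 0.0711, -0.4984)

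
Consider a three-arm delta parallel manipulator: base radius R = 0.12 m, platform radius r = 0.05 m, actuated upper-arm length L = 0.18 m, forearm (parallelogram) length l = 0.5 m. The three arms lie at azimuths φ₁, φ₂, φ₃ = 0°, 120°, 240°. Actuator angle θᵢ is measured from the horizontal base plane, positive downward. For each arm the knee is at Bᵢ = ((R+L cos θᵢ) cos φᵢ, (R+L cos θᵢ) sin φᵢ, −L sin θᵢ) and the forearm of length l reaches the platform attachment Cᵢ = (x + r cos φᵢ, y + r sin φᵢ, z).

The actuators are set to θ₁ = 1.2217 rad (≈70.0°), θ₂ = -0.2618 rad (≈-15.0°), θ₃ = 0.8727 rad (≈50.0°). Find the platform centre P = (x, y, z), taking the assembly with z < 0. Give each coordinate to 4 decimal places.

(-0.2302, 0.2119, -0.4415)

S1 = (0.1316·cos0.0°, 0.1316·sin0.0°, -0.1691) = (0.1316, 0.0000, -0.1691)
φ2=120.0°: virtual centre (-0.1219, 0.2112, 0.0466), radius l
arm 3 at φ=240.0°: (R−r)+L cos θ3 = 0.1857;  S3 = (-0.0928, -0.1608, -0.1379)
|S₂|²−|S₁|² = 0.0157;  |S₃|²−|S₁|² = 0.0076
plane₁₂: -0.5070x+0.4224y+0.4315z = 0.0157
Cramer: x(z) = -0.0234+0.4684z;  y(z) = 0.0091-0.4593z
quadratic in z: (1.4303)z²+(0.1847)z+(-0.1973)=0, √Δ=1.0784 → z ∈ {-0.4415, 0.3124}; z = -0.4415 (taking z<0)
x = -0.2302, y = 0.2119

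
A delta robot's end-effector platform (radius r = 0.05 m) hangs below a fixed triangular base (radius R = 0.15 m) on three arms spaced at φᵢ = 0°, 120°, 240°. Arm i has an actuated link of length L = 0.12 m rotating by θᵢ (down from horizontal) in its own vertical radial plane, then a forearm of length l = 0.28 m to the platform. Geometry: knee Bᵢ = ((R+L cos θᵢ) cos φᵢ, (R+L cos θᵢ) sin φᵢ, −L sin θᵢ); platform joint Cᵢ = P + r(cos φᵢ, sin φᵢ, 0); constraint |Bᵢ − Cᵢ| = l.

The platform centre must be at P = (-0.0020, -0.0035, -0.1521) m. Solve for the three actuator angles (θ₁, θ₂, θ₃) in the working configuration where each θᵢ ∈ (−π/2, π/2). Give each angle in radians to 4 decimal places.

θ₁ = -0.1746, θ₂ = -0.1742, θ₃ = -0.2604

rotate P by −φ1: (-0.0020, -0.0035, -0.1521)
  A=0.1020, B=-0.1521, C=(l²−L²−A²−y'²−z²)/(2L)=0.1269
  γ=atan2(-0.1521,0.1020)=-0.9801;  ψ=arccos(0.6928)=0.8055;  θ1=γ+ψ≈-0.1746
φ2=120.0° → target in arm frame (-0.0020, 0.0035)
  e−x'=0.1020;  (l²−L²−(e−x')²−y'²−z²)/2L = 0.1268
  γ=atan2(-0.1521,0.1020)=-0.9799;  ψ=arccos(0.6926)=0.8057;  θ2=γ+ψ≈-0.1742
rotate P by −φ3: (0.0040, 0.0000, -0.1521)
  e−x'=0.0960;  (l²−L²−(e−x')²−y'²−z²)/2L = 0.1319
  √(A²+B²)=0.1798;  θ3 = -1.0079+0.7475 ≈ -0.2604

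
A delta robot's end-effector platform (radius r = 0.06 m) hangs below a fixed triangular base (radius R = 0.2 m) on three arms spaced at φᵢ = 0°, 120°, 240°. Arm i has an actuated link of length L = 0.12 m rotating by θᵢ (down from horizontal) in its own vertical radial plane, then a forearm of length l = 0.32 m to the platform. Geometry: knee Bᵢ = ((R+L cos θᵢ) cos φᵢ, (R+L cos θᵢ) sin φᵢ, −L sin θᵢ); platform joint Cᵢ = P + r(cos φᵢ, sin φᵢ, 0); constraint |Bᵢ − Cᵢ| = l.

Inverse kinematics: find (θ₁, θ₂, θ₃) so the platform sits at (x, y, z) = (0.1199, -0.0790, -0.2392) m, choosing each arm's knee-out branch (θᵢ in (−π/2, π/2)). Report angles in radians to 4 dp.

θ₁ = -0.3485, θ₂ = 1.3966, θ₃ = 0.6108

arm 1 (φ=0.0°): x'=0.1199, y'=-0.0790
  A=0.0201, B=-0.2392, C=(l²−L²−A²−y'²−z²)/(2L)=0.1006
  √(A²+B²)=0.2400;  θ1 = -1.4870+1.1385 ≈ -0.3485
φ2=120.0° → target in arm frame (-0.1284, -0.0643)
  e−x'=0.2684;  (l²−L²−(e−x')²−y'²−z²)/2L = -0.1891
  θ2 = atan2(B,A) + arccos(C/0.3595) = 1.3966
arm 3 (φ=240.0°): x'=0.0085, y'=0.1433
  A=0.1315, B=-0.2392, C=(l²−L²−A²−y'²−z²)/(2L)=-0.0294
  γ=atan2(-0.2392,0.1315)=-1.0680;  ψ=arccos(-0.1078)=1.6788;  θ3=γ+ψ≈0.6108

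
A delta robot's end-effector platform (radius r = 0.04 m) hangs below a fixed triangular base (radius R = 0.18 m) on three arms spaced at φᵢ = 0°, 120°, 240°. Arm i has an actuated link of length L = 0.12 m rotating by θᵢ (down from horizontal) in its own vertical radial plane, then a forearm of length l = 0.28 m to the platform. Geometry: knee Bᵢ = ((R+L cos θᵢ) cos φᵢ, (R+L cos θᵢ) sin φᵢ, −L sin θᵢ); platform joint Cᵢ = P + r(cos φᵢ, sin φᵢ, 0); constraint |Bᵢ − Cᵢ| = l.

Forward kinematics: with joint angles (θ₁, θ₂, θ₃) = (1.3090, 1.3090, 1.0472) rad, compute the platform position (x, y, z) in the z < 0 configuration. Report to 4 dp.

(-0.0139, -0.0241, -0.3247)

φ1=0.0°: virtual centre (0.1711, 0.0000, -0.1159), radius l
S2 = (0.1711·cos120.0°, 0.1711·sin120.0°, -0.1159) = (-0.0855, 0.1481, -0.1159)
φ3=240.0°: virtual centre (-0.1000, -0.1732, -0.1039), radius l
eliminate P² terms by subtracting sphere 1 from 2 and 3
linear system: -0.5132x+0.2963y = 0.0000−0.0000z; -0.5421x+-0.3464y = 0.0081−0.0240z
det = 0.3384;  x = -0.0071+0.0210z,  y = -0.0123+0.0364z
sphere 1 gives Az²+Bz+C=0 with A=1.0018, B=0.2234, C=-0.0331;  B²−4AC=0.1825;  roots -0.3247, 0.1017;  negative root z = -0.3247
x = -0.0139, y = -0.0241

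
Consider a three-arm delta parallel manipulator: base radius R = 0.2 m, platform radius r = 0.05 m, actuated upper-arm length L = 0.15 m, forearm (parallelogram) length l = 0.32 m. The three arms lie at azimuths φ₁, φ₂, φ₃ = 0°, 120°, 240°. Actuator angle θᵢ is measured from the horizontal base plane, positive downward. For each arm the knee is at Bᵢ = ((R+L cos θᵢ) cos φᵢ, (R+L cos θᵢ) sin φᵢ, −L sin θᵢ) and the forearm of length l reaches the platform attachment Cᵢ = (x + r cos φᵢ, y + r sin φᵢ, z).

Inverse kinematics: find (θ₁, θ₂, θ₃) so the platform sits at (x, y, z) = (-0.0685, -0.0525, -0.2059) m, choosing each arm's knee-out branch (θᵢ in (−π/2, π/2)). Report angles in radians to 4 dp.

θ₁ = 0.9598, θ₂ = 0.6108, θ₃ = -0.1742

rotate P by −φ1: (-0.0685, -0.0525, -0.2059)
  A cos θ + B sin θ = C:  0.2185·cos θ + -0.2059·sin θ = -0.0433
  θ1 = atan2(B,A) + arccos(C/0.3002) = 0.9598
arm 2 (φ=120.0°): x'=-0.0112, y'=0.0856
  A cos θ + B sin θ = C:  0.1612·cos θ + -0.2059·sin θ = 0.0140
  θ2 = atan2(B,A) + arccos(C/0.2615) = 0.6108
arm 3 (φ=240.0°): x'=0.0797, y'=-0.0331
  e−x'=0.0703;  (l²−L²−(e−x')²−y'²−z²)/2L = 0.1049
  γ=atan2(-0.2059,0.0703)=-1.2418;  ψ=arccos(0.4822)=1.0677;  θ3=γ+ψ≈-0.1742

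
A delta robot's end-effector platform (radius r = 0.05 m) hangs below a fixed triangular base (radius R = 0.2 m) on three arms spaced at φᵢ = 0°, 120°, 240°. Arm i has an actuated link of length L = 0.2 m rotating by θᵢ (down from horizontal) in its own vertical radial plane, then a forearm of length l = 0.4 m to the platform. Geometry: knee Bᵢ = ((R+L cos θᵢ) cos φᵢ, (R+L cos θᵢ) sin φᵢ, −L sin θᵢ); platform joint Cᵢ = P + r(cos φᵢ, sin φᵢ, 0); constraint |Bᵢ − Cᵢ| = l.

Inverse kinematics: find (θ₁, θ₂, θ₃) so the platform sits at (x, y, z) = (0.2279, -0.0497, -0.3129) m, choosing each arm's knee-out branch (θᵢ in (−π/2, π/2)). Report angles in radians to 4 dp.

φ1=0.0° → target in arm frame (0.2279, -0.0497)
  A=-0.0779, B=-0.3129, C=(l²−L²−A²−y'²−z²)/(2L)=0.0339
  γ=atan2(-0.3129,-0.0779)=-1.8148;  ψ=arccos(0.1051)=1.4655;  θ1=γ+ψ≈-0.3493
φ2=120.0° → target in arm frame (-0.1570, -0.1725)
  A=0.3070, B=-0.3129, C=(l²−L²−A²−y'²−z²)/(2L)=-0.2548
  θ2 = atan2(B,A) + arccos(C/0.4383) = 1.3961
arm 3 (φ=240.0°): x'=-0.0709, y'=0.2222
  e−x'=0.2209;  (l²−L²−(e−x')²−y'²−z²)/2L = -0.1902
  θ3 = atan2(B,A) + arccos(C/0.3830) = 1.1344

θ₁ = -0.3493, θ₂ = 1.3961, θ₃ = 1.1344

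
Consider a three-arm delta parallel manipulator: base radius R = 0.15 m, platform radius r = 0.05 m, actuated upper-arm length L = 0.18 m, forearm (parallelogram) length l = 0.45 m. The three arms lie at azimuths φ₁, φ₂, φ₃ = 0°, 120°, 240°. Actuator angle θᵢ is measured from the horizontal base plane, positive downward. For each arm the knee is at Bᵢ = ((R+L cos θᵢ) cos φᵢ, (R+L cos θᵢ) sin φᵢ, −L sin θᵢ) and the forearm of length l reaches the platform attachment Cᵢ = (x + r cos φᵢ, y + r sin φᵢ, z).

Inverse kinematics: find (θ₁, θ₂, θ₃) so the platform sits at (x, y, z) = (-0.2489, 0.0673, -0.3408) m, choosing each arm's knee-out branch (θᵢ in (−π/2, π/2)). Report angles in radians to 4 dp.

θ₁ = 1.2216, θ₂ = -0.3494, θ₃ = 0.1744

φ1=0.0° → target in arm frame (-0.2489, 0.0673)
  e−x'=0.3489;  (l²−L²−(e−x')²−y'²−z²)/2L = -0.2008
  γ=atan2(-0.3408,0.3489)=-0.7737;  ψ=arccos(-0.4118)=1.9952;  θ1=γ+ψ≈1.2216
rotate P by −φ2: (0.1827, 0.1819, -0.3408)
  e−x'=-0.0827;  (l²−L²−(e−x')²−y'²−z²)/2L = 0.0389
  √(A²+B²)=0.3507;  θ2 = -1.8090+1.4595 ≈ -0.3494
φ3=240.0° → target in arm frame (0.0662, -0.2492)
  A=0.0338, B=-0.3408, C=(l²−L²−A²−y'²−z²)/(2L)=-0.0258
  γ=atan2(-0.3408,0.0338)=-1.4718;  ψ=arccos(-0.0754)=1.6462;  θ3=γ+ψ≈0.1744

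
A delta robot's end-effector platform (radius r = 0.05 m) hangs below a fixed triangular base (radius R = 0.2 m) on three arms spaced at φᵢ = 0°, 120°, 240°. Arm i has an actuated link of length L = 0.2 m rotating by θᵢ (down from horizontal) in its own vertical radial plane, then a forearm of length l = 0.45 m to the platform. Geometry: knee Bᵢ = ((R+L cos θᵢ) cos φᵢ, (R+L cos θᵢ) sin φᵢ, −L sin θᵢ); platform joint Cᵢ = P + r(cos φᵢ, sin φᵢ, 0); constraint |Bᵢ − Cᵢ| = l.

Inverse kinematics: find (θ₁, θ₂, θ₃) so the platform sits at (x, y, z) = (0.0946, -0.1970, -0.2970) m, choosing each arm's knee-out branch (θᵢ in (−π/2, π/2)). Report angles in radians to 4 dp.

rotate P by −φ1: (0.0946, -0.1970, -0.2970)
  A cos θ + B sin θ = C:  0.0554·cos θ + -0.2970·sin θ = 0.0810
  γ=atan2(-0.2970,0.0554)=-1.3864;  ψ=arccos(0.2682)=1.2993;  θ1=γ+ψ≈-0.0871
φ2=120.0° → target in arm frame (-0.2179, 0.0166)
  e−x'=0.3679;  (l²−L²−(e−x')²−y'²−z²)/2L = -0.1533
  √(A²+B²)=0.4728;  θ2 = -0.6792+1.9011 ≈ 1.2219
arm 3 (φ=240.0°): x'=0.1233, y'=0.1804
  A cos θ + B sin θ = C:  0.0267·cos θ + -0.2970·sin θ = 0.1026
  γ=atan2(-0.2970,0.0267)=-1.4812;  ψ=arccos(0.3439)=1.2197;  θ3=γ+ψ≈-0.2615

θ₁ = -0.0871, θ₂ = 1.2219, θ₃ = -0.2615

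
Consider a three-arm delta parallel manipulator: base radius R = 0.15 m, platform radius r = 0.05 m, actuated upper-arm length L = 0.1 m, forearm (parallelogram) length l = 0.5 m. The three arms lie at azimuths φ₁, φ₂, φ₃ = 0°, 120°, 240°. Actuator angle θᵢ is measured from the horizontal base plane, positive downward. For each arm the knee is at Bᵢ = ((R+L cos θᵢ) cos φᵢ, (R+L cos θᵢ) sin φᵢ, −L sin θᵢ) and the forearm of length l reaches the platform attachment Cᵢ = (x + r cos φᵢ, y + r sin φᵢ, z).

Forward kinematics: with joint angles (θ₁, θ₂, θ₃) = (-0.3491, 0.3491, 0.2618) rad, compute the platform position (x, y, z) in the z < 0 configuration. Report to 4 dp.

S1 = (0.1940·cos0.0°, 0.1940·sin0.0°, 0.0342) = (0.1940, 0.0000, 0.0342)
φ2=120.0°: virtual centre (-0.0970, 0.1680, -0.0342), radius l
φ3=240.0°: virtual centre (-0.0983, -0.1703, -0.0259), radius l
|S₂|²−|S₁|² = 0.0000;  |S₃|²−|S₁|² = 0.0005
linear system: -0.5819x+0.3360y = 0.0000−-0.1368z; -0.5845x+-0.3405y = 0.0005−-0.1202z
det = 0.3945;  x = -0.0004+-0.2204z,  y = -0.0008+0.0255z
quadratic in z: (1.0492)z²+(0.0173)z+(-0.2110)=0, √Δ=0.9413 → z ∈ {-0.4568, 0.4403}; z = -0.4568 (taking z<0)
x = 0.1002, y = -0.0124

(0.1002, -0.0124, -0.4568)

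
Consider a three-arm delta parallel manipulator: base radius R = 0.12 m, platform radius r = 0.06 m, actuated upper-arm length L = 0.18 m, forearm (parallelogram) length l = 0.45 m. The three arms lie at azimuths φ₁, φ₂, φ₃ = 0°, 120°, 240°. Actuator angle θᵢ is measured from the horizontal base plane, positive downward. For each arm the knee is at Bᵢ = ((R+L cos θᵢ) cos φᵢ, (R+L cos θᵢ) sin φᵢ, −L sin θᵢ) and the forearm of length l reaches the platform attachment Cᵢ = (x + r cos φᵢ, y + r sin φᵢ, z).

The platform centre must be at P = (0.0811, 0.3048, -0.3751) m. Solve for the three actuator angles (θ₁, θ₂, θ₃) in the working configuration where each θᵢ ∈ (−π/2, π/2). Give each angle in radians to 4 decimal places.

φ1=0.0° → target in arm frame (0.0811, 0.3048)
  e−x'=-0.0211;  (l²−L²−(e−x')²−y'²−z²)/2L = -0.1776
  θ1 = atan2(B,A) + arccos(C/0.3757) = 0.4363
rotate P by −φ2: (0.2234, -0.2226, -0.3751)
  A cos θ + B sin θ = C:  -0.1634·cos θ + -0.3751·sin θ = -0.1302
  θ2 = atan2(B,A) + arccos(C/0.4092) = -0.0870
arm 3 (φ=240.0°): x'=-0.3045, y'=-0.0822
  A cos θ + B sin θ = C:  0.3645·cos θ + -0.3751·sin θ = -0.3062
  √(A²+B²)=0.5230;  θ3 = -0.7997+2.1961 ≈ 1.3964

θ₁ = 0.4363, θ₂ = -0.0870, θ₃ = 1.3964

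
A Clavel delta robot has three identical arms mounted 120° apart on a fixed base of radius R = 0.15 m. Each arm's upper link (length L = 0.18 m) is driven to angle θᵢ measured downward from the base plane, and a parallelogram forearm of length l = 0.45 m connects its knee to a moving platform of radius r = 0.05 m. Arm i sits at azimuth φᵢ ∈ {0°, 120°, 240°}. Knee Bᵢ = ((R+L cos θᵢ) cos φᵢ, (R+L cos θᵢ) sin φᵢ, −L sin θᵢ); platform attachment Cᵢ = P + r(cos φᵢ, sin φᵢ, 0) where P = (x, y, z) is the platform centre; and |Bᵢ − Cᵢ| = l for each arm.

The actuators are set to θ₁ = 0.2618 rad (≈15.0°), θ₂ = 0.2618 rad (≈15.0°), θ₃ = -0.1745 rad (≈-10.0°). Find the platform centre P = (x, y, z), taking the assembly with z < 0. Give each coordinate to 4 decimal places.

(-0.0350, -0.0606, -0.3682)

φ1=0.0°: virtual centre (0.2739, 0.0000, -0.0466), radius l
arm 2 at φ=120.0°: ρ2 = 0.2739;  O2 = (-0.1369, 0.2372, -0.0466)
arm 3 at φ=240.0°: ρ3 = 0.2773;  O3 = (-0.1386, -0.2401, 0.0313)
eliminate P² terms by subtracting sphere 1 from 2 and 3
plane₁₂: -0.8216x+0.4744y+0.0000z = 0.0000
Cramer: x(z) = -0.0004+0.0940z;  y(z) = -0.0007+0.1627z
into |P−O₁|² = l²: 1.0353z² + 0.0414z + -0.1251 = 0;  Δ = 0.5198;  z = -0.3682 or 0.3282 → z<0 root = -0.3682
x = -0.0350, y = -0.0606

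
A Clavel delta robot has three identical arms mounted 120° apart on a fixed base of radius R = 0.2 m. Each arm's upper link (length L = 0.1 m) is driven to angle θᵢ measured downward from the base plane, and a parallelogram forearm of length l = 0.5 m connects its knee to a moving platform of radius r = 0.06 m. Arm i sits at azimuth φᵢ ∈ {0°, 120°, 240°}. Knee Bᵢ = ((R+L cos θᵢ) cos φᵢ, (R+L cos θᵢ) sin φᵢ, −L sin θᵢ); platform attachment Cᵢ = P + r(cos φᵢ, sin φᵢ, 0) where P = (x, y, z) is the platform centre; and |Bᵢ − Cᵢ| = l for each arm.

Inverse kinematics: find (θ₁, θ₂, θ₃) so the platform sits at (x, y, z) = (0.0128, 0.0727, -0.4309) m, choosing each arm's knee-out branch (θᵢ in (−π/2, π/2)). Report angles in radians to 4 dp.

arm 1 (φ=0.0°): x'=0.0128, y'=0.0727
  A=0.1272, B=-0.4309, C=(l²−L²−A²−y'²−z²)/(2L)=0.1643
  θ1 = atan2(B,A) + arccos(C/0.4493) = -0.0873
arm 2 (φ=120.0°): x'=0.0566, y'=-0.0474
  e−x'=0.0834;  (l²−L²−(e−x')²−y'²−z²)/2L = 0.2256
  γ=atan2(-0.4309,0.0834)=-1.3795;  ψ=arccos(0.5139)=1.0310;  θ2=γ+ψ≈-0.3485
φ3=240.0° → target in arm frame (-0.0694, -0.0253)
  e−x'=0.2094;  (l²−L²−(e−x')²−y'²−z²)/2L = 0.0493
  γ=atan2(-0.4309,0.2094)=-1.1185;  ψ=arccos(0.1029)=1.4678;  θ3=γ+ψ≈0.3492

θ₁ = -0.0873, θ₂ = -0.3485, θ₃ = 0.3492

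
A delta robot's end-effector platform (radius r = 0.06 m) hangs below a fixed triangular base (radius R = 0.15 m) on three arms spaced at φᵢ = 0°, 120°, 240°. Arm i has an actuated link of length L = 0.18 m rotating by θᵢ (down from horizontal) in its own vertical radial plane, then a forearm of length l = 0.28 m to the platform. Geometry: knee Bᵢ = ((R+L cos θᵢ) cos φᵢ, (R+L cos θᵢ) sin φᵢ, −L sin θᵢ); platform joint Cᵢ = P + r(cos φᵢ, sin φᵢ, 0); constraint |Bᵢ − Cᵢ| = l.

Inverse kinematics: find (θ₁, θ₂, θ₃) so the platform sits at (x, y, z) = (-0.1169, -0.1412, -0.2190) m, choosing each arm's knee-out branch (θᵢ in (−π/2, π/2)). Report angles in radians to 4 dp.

φ1=0.0° → target in arm frame (-0.1169, -0.1412)
  e−x'=0.2069;  (l²−L²−(e−x')²−y'²−z²)/2L = -0.1797
  γ=atan2(-0.2190,0.2069)=-0.8138;  ψ=arccos(-0.5966)=2.2100;  θ1=γ+ψ≈1.3962
φ2=120.0° → target in arm frame (-0.0638, 0.1718)
  A cos θ + B sin θ = C:  0.1538·cos θ + -0.2190·sin θ = -0.1532
  θ2 = atan2(B,A) + arccos(C/0.2676) = 1.2219
arm 3 (φ=240.0°): x'=0.1807, y'=-0.0306
  e−x'=-0.0907;  (l²−L²−(e−x')²−y'²−z²)/2L = -0.0309
  √(A²+B²)=0.2371;  θ3 = -1.9636+1.7016 ≈ -0.2620

θ₁ = 1.3962, θ₂ = 1.2219, θ₃ = -0.2620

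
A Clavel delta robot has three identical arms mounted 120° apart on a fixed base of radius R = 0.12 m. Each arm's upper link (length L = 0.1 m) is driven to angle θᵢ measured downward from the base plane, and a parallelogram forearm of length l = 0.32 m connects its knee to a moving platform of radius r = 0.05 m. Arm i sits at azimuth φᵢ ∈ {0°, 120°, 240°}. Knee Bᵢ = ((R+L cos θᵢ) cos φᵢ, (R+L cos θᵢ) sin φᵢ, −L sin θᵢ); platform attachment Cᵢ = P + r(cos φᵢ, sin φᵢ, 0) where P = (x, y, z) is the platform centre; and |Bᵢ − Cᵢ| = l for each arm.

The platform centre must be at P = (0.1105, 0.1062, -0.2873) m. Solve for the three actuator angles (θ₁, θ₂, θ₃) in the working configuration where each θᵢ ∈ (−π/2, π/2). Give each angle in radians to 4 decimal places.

rotate P by −φ1: (0.1105, 0.1062, -0.2873)
  e−x'=-0.0405;  (l²−L²−(e−x')²−y'²−z²)/2L = -0.0153
  γ=atan2(-0.2873,-0.0405)=-1.7108;  ψ=arccos(-0.0527)=1.6236;  θ1=γ+ψ≈-0.0873
arm 2 (φ=120.0°): x'=0.0367, y'=-0.1488
  A cos θ + B sin θ = C:  0.0333·cos θ + -0.2873·sin θ = -0.0669
  γ=atan2(-0.2873,0.0333)=-1.4555;  ψ=arccos(-0.2315)=1.8044;  θ2=γ+ψ≈0.3489
φ3=240.0° → target in arm frame (-0.1472, 0.0426)
  e−x'=0.2172;  (l²−L²−(e−x')²−y'²−z²)/2L = -0.1957
  θ3 = atan2(B,A) + arccos(C/0.3602) = 1.2218

θ₁ = -0.0873, θ₂ = 0.3489, θ₃ = 1.2218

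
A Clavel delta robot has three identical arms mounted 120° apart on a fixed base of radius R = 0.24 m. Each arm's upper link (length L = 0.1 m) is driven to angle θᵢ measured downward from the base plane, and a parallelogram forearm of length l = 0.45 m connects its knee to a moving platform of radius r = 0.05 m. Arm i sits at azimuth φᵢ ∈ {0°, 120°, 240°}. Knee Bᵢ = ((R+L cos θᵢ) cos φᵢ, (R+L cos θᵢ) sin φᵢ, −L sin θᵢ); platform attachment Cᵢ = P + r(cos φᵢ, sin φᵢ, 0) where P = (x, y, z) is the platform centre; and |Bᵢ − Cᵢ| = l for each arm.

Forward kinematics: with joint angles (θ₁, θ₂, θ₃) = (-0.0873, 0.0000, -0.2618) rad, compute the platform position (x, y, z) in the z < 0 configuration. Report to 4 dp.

O1 = (0.2896·cos0.0°, 0.2896·sin0.0°, 0.0087) = (0.2896, 0.0000, 0.0087)
arm 2 at φ=120.0°: (R−r)+L cos θ2 = 0.2900;  O2 = (-0.1450, 0.2511, 0.0000)
O3 = (0.2866·cos240.0°, 0.2866·sin240.0°, 0.0259) = (-0.1433, -0.2482, 0.0259)
subtract pairs → two planes through P
[-0.8692 0.5023 -0.0174]·P = 0.0001;  [-0.8658 -0.4964 0.0343]·P = -0.0012
det = 0.8664;  x = 0.0006+0.0099z,  y = 0.0013+0.0519z
sphere 1 gives Az²+Bz+C=0 with A=1.0028, B=-0.0230, C=-0.1189;  B²−4AC=0.4774;  roots -0.3330, 0.3560;  negative root z = -0.3330
x = -0.0027, y = -0.0160

(-0.0027, -0.0160, -0.3330)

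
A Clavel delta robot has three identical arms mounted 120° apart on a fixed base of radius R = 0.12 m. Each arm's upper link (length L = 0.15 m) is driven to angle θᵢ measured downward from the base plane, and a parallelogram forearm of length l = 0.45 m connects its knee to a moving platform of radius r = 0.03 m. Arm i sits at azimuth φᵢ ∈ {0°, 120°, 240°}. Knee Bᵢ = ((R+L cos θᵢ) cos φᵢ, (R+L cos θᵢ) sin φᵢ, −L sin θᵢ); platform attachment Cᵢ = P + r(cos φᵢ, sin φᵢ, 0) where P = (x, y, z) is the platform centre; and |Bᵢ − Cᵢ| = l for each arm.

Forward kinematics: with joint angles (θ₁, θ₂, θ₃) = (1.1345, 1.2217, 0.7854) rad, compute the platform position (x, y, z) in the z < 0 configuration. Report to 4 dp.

(-0.0262, -0.0790, -0.5409)

arm 1 at φ=0.0°: e+L cos θ1 = 0.1534;  O1 = (0.1534, 0.0000, -0.1359)
arm 2 at φ=120.0°: e+L cos θ2 = 0.1413;  O2 = (-0.0707, 0.1224, -0.1410)
φ3=240.0°: virtual centre (-0.0980, -0.1698, -0.1061), radius l
|O₂|²−|O₁|² = -0.0022;  |O₃|²−|O₁|² = 0.0077
plane₁₂: -0.4481x+0.2448y+-0.0100z = -0.0022
Cramer: x(z) = -0.0041+0.0408z;  y(z) = -0.0165+0.1156z
sphere 1 gives Az²+Bz+C=0 with A=1.0150, B=0.2552, C=-0.1589;  B²−4AC=0.7104;  roots -0.5409, 0.2895;  negative root z = -0.5409
x = -0.0262, y = -0.0790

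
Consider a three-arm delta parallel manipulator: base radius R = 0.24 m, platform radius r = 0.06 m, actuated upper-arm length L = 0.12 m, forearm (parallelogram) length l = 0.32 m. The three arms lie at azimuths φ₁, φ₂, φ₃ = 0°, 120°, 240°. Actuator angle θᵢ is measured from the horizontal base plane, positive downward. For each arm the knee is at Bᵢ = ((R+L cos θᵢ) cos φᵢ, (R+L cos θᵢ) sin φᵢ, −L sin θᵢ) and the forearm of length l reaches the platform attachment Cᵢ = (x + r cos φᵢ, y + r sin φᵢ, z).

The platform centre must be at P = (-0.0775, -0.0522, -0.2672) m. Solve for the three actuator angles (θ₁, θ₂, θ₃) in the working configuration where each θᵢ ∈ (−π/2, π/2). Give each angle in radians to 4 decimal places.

θ₁ = 1.3963, θ₂ = 0.9598, θ₃ = 0.2614

rotate P by −φ1: (-0.0775, -0.0522, -0.2672)
  e−x'=0.2575;  (l²−L²−(e−x')²−y'²−z²)/2L = -0.2184
  θ1 = atan2(B,A) + arccos(C/0.3711) = 1.3963
rotate P by −φ2: (-0.0065, 0.0932, -0.2672)
  e−x'=0.1865;  (l²−L²−(e−x')²−y'²−z²)/2L = -0.1119
  θ2 = atan2(B,A) + arccos(C/0.3258) = 0.9598
rotate P by −φ3: (0.0840, -0.0410, -0.2672)
  A cos θ + B sin θ = C:  0.0960·cos θ + -0.2672·sin θ = 0.0237
  γ=atan2(-0.2672,0.0960)=-1.2257;  ψ=arccos(0.0836)=1.4871;  θ3=γ+ψ≈0.2614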